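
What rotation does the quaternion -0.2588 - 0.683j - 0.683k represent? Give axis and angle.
axis = (0, -√2/2, -√2/2), θ = 7π/6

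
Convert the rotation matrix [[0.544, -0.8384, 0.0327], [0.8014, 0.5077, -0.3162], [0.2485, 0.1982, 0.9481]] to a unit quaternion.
0.866 + 0.1485i - 0.0623j + 0.4734k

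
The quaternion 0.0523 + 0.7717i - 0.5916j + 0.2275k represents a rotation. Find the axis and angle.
axis = (0.7728, -0.5924, 0.2278), θ = 174°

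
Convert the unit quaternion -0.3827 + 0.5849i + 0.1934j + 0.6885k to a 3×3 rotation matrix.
[[-0.0229, 0.7532, 0.6574], [-0.3007, -0.6323, 0.714], [0.9534, -0.1814, 0.241]]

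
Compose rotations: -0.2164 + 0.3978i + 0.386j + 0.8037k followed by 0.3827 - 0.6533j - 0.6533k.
0.6944 - 0.1206i + 0.0292j + 0.7088k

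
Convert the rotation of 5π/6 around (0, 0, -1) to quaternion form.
0.2588 - 0.9659k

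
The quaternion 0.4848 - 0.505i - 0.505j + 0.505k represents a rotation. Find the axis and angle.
axis = (-√3/3, -√3/3, √3/3), θ = 122°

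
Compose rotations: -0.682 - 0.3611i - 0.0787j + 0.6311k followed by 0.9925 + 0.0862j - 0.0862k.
-0.6157 - 0.3108i - 0.1058j + 0.7163k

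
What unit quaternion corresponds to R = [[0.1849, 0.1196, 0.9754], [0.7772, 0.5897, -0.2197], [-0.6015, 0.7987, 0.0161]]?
0.6691 + 0.3805i + 0.5892j + 0.2457k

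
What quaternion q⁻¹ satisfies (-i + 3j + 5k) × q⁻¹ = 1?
0.0286i - 0.0857j - 0.1429k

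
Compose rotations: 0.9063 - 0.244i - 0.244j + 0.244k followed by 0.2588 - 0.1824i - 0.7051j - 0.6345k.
0.1728 - 0.5553i - 0.5029j - 0.6394k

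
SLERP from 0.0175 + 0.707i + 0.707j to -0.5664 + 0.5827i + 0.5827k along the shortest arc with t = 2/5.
-0.264 + 0.7782i + 0.494j + 0.2841k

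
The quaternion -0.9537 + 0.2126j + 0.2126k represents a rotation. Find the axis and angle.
axis = (0, √2/2, √2/2), θ = 325°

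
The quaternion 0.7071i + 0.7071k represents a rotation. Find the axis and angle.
axis = (√2/2, 0, √2/2), θ = π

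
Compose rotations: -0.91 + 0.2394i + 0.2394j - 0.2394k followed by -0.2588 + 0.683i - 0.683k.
-0.0915 - 0.52i - 0.062j + 0.847k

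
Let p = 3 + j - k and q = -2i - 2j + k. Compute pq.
3 - 7i - 4j + 5k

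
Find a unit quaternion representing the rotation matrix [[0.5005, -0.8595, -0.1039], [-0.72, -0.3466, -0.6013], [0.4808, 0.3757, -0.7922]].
0.3007 + 0.8123i - 0.4861j + 0.116k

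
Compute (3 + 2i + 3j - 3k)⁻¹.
0.0968 - 0.0645i - 0.0968j + 0.0968k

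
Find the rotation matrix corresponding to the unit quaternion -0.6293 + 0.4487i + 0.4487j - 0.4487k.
[[0.1947, -0.1621, -0.9674], [0.9674, 0.1947, 0.1621], [0.1621, -0.9674, 0.1947]]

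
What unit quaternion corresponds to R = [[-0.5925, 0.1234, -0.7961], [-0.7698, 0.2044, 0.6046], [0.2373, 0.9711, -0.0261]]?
-0.3827 - 0.2394i + 0.6751j + 0.5835k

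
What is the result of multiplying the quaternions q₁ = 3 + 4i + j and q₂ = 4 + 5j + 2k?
7 + 18i + 11j + 26k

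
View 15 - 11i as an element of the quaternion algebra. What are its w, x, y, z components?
15 - 11i + 0j + 0k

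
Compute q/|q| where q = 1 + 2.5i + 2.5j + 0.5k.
0.2697 + 0.6742i + 0.6742j + 0.1348k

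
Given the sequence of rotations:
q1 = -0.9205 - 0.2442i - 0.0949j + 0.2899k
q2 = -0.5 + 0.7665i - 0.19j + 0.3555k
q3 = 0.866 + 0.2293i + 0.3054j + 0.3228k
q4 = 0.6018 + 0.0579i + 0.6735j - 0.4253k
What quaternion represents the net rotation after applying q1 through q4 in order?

q2 · q1 = 0.5263 - 0.6048i - 0.0867j - 0.5913k
q3 · q2 · q1 = 0.8118 - 0.5557i + 0.026j - 0.1774k
q4 · q3 · q2 · q1 = 0.4278 - 0.3958i + 0.809j - 0.0762k
0.4278 - 0.3958i + 0.809j - 0.0762k


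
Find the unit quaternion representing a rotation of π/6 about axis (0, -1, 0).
0.9659 - 0.2588j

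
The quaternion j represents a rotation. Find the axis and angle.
axis = (0, 1, 0), θ = π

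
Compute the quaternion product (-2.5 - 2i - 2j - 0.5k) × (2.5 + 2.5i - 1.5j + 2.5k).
-3 - 17i + 2.5j + 0.5k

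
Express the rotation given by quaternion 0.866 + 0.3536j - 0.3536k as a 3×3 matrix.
[[0.4999, 0.6124, 0.6124], [-0.6124, 0.7499, -0.2501], [-0.6124, -0.2501, 0.7499]]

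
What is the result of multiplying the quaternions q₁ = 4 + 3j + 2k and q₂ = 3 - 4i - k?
14 - 19i + j + 14k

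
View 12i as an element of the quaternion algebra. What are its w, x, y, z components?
0 + 12i + 0j + 0k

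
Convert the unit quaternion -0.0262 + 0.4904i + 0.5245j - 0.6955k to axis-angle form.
axis = (0.4906, 0.5247, -0.6957), θ = 183°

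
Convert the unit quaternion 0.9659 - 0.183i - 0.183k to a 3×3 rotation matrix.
[[0.933, 0.3535, 0.067], [-0.3535, 0.866, 0.3535], [0.067, -0.3535, 0.933]]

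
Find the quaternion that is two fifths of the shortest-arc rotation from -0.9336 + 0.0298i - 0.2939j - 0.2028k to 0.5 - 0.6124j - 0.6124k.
-0.9778 + 0.0226i + 0.1086j + 0.1776k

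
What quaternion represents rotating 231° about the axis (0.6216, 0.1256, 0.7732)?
-0.4305 + 0.561i + 0.1134j + 0.6979k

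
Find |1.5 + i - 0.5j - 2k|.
2.739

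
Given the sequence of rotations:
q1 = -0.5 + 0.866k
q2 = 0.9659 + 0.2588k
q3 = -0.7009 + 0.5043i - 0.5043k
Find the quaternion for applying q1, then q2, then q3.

q2 · q1 = -0.7071 + 0.7071k
q3 · q2 · q1 = 0.8522 - 0.3566i - 0.3566j - 0.139k
0.8522 - 0.3566i - 0.3566j - 0.139k


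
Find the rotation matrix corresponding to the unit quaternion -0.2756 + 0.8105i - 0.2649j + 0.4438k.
[[0.4657, -0.1848, 0.8654], [-0.674, -0.7077, 0.2116], [0.5734, -0.6819, -0.4542]]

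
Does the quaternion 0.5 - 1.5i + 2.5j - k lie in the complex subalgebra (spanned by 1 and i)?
No. The quaternion 0.5 - 1.5i + 2.5j - k has j-coefficient y = 2.5 and k-coefficient z = -1, not both zero, so it does not lie in the complex subalgebra spanned by 1 and i.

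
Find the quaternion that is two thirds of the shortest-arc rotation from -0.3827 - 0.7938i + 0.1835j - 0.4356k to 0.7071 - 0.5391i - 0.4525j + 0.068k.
0.4156 - 0.8461i - 0.2959j - 0.1545k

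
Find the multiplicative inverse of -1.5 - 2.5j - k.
-0.1579 + 0.2632j + 0.1053k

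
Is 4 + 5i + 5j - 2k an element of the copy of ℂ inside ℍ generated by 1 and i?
No. The quaternion 4 + 5i + 5j - 2k has j-coefficient y = 5 and k-coefficient z = -2, not both zero, so it does not lie in the complex subalgebra spanned by 1 and i.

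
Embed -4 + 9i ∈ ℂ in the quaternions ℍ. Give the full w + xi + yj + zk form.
-4 + 9i + 0j + 0k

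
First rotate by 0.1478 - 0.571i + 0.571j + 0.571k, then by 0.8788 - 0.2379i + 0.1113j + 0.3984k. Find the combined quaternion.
-0.297 - 0.7009i + 0.4266j + 0.4884k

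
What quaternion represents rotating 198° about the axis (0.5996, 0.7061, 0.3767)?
-0.1564 + 0.5922i + 0.6974j + 0.3721k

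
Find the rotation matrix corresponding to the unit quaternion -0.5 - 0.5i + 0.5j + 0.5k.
[[0, 0, -1], [-1, 0, 0], [0, 1, 0]]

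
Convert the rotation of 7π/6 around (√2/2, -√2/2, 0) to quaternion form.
-0.2588 + 0.683i - 0.683j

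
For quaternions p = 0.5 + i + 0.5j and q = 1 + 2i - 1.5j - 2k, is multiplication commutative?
No: pq = -0.75 + i + 1.75j - 3.5k ≠ -0.75 + 3i - 2.25j + 1.5k = qp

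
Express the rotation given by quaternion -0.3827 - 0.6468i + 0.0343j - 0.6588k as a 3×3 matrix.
[[0.1296, -0.5486, 0.826], [0.4599, -0.7047, -0.5403], [0.8785, 0.4499, 0.1609]]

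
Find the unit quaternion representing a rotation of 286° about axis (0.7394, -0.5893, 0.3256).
-0.7986 + 0.445i - 0.3546j + 0.196k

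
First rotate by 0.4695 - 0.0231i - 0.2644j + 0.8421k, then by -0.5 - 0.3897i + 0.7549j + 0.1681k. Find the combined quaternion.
-0.1857 + 0.5087i + 0.8109j - 0.2217k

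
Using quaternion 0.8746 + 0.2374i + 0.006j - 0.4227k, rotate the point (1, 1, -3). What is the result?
(1.955, 1.054, -2.463)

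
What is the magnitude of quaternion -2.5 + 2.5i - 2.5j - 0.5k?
√19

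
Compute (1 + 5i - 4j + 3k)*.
1 - 5i + 4j - 3k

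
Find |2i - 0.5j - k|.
2.291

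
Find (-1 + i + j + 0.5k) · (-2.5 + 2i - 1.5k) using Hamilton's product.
1.25 - 6i - 1.75k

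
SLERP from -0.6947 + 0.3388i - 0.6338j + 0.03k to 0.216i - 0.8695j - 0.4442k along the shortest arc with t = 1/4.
-0.5553 + 0.3326i - 0.7553j - 0.1031k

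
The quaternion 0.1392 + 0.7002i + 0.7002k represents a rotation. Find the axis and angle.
axis = (√2/2, 0, √2/2), θ = 164°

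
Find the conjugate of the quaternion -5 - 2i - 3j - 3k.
-5 + 2i + 3j + 3k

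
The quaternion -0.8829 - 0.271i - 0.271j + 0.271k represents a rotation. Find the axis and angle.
axis = (-√3/3, -√3/3, √3/3), θ = 304°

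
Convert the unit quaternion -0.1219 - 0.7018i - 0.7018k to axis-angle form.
axis = (-√2/2, 0, -√2/2), θ = 194°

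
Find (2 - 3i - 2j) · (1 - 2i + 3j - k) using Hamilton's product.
2 - 5i + j - 15k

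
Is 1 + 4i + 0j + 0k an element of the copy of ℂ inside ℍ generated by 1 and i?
Yes. The quaternion 1 + 4i has j- and k-coefficients y = z = 0, so it lies in the complex subalgebra spanned by 1 and i.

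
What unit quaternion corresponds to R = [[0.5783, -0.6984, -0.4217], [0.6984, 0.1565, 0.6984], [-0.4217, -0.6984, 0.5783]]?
0.7604 - 0.4592i + 0.4592k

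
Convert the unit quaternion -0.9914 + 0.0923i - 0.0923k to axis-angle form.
axis = (√2/2, 0, -√2/2), θ = 345°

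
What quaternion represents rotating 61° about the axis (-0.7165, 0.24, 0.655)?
0.8616 - 0.3637i + 0.1218j + 0.3324k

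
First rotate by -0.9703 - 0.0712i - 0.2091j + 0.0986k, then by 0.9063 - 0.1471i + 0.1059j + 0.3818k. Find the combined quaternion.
-0.9054 + 0.1685i - 0.3049j - 0.2428k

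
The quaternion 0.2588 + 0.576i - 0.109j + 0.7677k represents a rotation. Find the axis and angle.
axis = (0.5963, -0.1128, 0.7948), θ = 5π/6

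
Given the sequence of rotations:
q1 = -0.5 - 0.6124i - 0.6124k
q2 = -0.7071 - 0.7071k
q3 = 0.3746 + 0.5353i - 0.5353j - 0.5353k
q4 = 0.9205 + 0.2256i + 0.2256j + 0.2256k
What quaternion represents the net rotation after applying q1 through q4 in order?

q2 · q1 = -0.0795 + 0.433i + 0.433j + 0.7866k
q3 · q2 · q1 = 0.3913 - 0.0696i - 0.4481j + 0.8008k
q4 · q3 · q2 · q1 = 0.2963 + 0.306i - 0.5206j + 0.74k
0.2963 + 0.306i - 0.5206j + 0.74k


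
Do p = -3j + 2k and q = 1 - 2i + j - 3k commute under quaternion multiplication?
No: pq = 9 + 7i - 7j - 4k ≠ 9 - 7i + j + 8k = qp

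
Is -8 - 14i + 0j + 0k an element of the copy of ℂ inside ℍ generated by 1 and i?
Yes. The quaternion -8 - 14i has j- and k-coefficients y = z = 0, so it lies in the complex subalgebra spanned by 1 and i.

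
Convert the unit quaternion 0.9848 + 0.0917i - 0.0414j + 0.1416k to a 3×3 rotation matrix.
[[0.9565, -0.2865, -0.0556], [0.2713, 0.9431, -0.1923], [0.1075, 0.1689, 0.9798]]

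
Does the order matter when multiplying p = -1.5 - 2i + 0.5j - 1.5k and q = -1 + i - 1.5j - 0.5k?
Yes: pq = 3.5 - 2i - 0.75j + 4.75k ≠ 3.5 + 3i + 4.25j - 0.25k = qp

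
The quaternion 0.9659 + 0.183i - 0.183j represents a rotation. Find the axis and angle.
axis = (√2/2, -√2/2, 0), θ = π/6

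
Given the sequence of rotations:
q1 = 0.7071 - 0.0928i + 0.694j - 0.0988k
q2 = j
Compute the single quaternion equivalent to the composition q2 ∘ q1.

q2 · q1 = -0.694 - 0.0988i + 0.7071j + 0.0928k
-0.694 - 0.0988i + 0.7071j + 0.0928k


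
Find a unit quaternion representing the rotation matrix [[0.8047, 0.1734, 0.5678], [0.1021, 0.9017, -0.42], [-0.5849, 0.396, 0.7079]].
0.9239 + 0.2208i + 0.3119j - 0.0193k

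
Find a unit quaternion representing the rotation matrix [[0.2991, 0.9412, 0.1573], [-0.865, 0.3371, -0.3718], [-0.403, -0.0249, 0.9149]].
0.7986 + 0.1086i + 0.1754j - 0.5654k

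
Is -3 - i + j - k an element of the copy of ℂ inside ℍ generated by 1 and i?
No. The quaternion -3 - i + j - k has j-coefficient y = 1 and k-coefficient z = -1, not both zero, so it does not lie in the complex subalgebra spanned by 1 and i.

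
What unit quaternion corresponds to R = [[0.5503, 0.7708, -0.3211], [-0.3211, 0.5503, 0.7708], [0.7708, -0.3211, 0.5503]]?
0.8141 - 0.3353i - 0.3353j - 0.3353k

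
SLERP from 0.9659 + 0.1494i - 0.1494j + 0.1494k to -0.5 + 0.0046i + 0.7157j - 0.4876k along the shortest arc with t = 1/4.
0.9052 + 0.117i - 0.3191j + 0.2551k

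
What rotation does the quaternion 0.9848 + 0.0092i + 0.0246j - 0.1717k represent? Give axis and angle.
axis = (0.053, 0.1416, -0.9885), θ = 20°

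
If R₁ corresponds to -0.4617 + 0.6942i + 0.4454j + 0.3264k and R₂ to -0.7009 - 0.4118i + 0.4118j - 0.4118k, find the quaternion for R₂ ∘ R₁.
0.5605 + 0.0214i - 0.6538j - 0.5079k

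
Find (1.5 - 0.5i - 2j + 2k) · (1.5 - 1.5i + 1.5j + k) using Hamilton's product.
2.5 - 8i - 3.25j + 0.75k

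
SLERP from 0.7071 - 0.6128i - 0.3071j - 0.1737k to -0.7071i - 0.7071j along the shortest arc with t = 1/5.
0.5927 - 0.6734i - 0.4172j - 0.1456k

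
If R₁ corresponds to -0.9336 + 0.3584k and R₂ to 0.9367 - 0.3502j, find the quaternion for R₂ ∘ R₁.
-0.8745 - 0.1255i + 0.3269j + 0.3357k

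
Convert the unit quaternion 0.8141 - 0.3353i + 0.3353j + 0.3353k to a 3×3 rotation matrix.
[[0.5503, -0.7708, 0.3211], [0.3211, 0.5503, 0.7708], [-0.7708, -0.3211, 0.5503]]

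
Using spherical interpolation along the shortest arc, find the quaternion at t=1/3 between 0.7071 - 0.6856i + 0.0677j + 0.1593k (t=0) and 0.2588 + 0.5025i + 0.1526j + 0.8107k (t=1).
0.4795 - 0.8369i - 0.0172j - 0.2635k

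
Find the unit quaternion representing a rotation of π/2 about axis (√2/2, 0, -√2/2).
0.7071 + 0.5i - 0.5k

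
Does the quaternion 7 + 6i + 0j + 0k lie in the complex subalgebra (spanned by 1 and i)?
Yes. The quaternion 7 + 6i has j- and k-coefficients y = z = 0, so it lies in the complex subalgebra spanned by 1 and i.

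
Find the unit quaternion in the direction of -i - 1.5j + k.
-0.4851i - 0.7276j + 0.4851k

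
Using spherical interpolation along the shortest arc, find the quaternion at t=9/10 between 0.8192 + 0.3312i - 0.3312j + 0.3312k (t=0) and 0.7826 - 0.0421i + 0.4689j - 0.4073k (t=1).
0.8489 + 0.0031i + 0.4018j - 0.3433k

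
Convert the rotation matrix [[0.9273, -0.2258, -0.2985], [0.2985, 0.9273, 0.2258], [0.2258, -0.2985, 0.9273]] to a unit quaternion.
0.9724 - 0.1348i - 0.1348j + 0.1348k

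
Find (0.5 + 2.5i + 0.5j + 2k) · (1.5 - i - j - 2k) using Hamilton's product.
7.75 + 4.25i + 3.25j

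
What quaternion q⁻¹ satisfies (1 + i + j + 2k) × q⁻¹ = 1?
0.1429 - 0.1429i - 0.1429j - 0.2857k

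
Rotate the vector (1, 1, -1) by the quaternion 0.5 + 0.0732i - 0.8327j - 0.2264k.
(0.481, 0.235, 1.647)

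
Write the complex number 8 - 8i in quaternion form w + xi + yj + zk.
8 - 8i + 0j + 0k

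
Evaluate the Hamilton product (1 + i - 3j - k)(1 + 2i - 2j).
-7 + i - 7j + 3k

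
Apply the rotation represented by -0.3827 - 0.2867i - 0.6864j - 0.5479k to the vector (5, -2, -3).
(-5.18, 1.996, -2.679)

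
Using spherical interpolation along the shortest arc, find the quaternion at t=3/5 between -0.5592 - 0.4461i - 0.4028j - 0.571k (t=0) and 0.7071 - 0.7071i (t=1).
-0.8683 + 0.3019i - 0.2269j - 0.3217k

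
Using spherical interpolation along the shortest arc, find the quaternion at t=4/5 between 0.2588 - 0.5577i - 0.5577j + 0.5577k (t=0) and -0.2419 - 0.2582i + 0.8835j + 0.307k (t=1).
0.2877 + 0.0815i - 0.946j - 0.1255k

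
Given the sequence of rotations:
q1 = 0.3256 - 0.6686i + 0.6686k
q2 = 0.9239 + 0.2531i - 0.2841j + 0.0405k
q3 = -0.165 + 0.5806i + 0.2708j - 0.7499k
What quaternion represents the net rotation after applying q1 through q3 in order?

q2 · q1 = 0.443 - 0.7253i - 0.2888j + 0.441k
q3 · q2 · q1 = 0.7569 + 0.2797i + 0.4555j - 0.3762k
0.7569 + 0.2797i + 0.4555j - 0.3762k


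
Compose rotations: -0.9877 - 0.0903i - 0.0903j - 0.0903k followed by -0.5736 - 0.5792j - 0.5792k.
0.4619 + 0.0518i + 0.6762j + 0.5716k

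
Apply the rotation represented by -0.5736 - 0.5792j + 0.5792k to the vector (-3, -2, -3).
(-2.297, 3.348, 2.348)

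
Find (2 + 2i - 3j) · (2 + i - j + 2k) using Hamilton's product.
-1 - 12j + 5k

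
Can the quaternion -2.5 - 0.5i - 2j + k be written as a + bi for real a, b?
No. The quaternion -2.5 - 0.5i - 2j + k has j-coefficient y = -2 and k-coefficient z = 1, not both zero, so it does not lie in the complex subalgebra spanned by 1 and i.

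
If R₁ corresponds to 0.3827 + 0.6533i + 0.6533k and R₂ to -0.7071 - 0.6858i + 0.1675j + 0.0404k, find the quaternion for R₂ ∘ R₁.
0.151 - 0.615i + 0.5385j - 0.5559k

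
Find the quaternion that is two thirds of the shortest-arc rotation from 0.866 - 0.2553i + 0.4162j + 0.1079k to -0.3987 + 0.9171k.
0.6985 - 0.1124i + 0.1832j - 0.6826k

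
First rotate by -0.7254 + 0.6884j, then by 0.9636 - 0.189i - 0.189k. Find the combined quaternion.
-0.699 + 0.2672i + 0.6633j + 0.007k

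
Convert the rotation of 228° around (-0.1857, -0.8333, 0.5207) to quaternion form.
-0.4067 - 0.1696i - 0.7613j + 0.4757k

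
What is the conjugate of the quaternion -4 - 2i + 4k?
-4 + 2i - 4k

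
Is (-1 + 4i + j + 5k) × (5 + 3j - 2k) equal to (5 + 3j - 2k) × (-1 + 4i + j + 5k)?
No: pq = 2 + 3i + 10j + 39k ≠ 2 + 37i - 6j + 15k = qp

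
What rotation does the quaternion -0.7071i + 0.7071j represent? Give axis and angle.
axis = (-√2/2, √2/2, 0), θ = π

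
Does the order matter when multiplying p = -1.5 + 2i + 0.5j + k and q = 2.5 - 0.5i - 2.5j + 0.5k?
Yes: pq = -2 + 8.5i + 3.5j - 3k ≠ -2 + 3i + 6.5j + 6.5k = qp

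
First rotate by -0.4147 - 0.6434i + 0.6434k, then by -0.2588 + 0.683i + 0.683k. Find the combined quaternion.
0.1073 - 0.1167i - 0.8789j - 0.4498k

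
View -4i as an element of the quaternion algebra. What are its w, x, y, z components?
0 - 4i + 0j + 0k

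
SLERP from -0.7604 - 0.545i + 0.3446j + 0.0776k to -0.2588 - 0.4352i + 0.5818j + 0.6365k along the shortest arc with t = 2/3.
-0.4645 - 0.5104i + 0.5407j + 0.481k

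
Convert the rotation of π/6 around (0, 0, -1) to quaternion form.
0.9659 - 0.2588k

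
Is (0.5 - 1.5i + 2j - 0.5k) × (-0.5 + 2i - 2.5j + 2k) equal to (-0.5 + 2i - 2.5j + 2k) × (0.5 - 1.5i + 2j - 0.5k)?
No: pq = 8.75 + 4.5i - 0.25j + k ≠ 8.75 - i - 4.25j + 1.5k = qp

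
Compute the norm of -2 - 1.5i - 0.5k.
2.55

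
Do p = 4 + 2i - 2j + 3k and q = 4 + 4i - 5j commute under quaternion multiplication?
No: pq = -2 + 39i - 16j + 10k ≠ -2 + 9i - 40j + 14k = qp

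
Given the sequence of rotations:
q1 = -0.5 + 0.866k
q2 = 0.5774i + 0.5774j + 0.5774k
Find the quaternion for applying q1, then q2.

q2 · q1 = -0.5 + 0.2113i - 0.7887j - 0.2887k
-0.5 + 0.2113i - 0.7887j - 0.2887k


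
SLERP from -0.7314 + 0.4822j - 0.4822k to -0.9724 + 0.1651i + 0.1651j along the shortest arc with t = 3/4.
-0.9492 + 0.1279i + 0.257j - 0.1291k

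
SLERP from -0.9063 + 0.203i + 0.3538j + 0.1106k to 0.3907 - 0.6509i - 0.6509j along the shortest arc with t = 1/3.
-0.7821 + 0.3807i + 0.4871j + 0.078k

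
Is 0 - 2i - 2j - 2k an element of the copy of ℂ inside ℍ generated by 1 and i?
No. The quaternion -2i - 2j - 2k has j-coefficient y = -2 and k-coefficient z = -2, not both zero, so it does not lie in the complex subalgebra spanned by 1 and i.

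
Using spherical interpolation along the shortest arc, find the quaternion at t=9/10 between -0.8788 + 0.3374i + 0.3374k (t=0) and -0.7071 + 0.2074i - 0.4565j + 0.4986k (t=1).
-0.7345 + 0.2238i - 0.4147j + 0.4883k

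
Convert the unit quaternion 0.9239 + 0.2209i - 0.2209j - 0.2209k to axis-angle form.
axis = (√3/3, -√3/3, -√3/3), θ = π/4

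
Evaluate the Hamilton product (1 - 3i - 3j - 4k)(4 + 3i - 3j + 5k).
24 - 36i - 12j + 7k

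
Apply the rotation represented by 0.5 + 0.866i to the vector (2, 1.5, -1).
(2, 0.116, 1.799)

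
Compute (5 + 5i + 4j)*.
5 - 5i - 4j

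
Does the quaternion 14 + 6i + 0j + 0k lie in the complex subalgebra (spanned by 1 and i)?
Yes. The quaternion 14 + 6i has j- and k-coefficients y = z = 0, so it lies in the complex subalgebra spanned by 1 and i.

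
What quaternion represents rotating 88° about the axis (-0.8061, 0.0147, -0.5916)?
0.7193 - 0.56i + 0.0102j - 0.411k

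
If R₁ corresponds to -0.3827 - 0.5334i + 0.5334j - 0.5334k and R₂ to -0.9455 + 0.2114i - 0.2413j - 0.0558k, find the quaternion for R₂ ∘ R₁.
0.5735 + 0.5819i - 0.2695j + 0.5097k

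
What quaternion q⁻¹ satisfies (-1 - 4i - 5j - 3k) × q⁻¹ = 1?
-0.0196 + 0.0784i + 0.098j + 0.0588k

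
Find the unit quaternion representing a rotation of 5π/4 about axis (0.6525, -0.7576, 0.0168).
-0.3827 + 0.6028i - 0.6999j + 0.0155k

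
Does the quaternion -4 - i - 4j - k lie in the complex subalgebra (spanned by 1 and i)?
No. The quaternion -4 - i - 4j - k has j-coefficient y = -4 and k-coefficient z = -1, not both zero, so it does not lie in the complex subalgebra spanned by 1 and i.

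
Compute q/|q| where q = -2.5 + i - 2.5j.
-0.6804 + 0.2722i - 0.6804j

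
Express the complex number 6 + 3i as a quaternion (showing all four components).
6 + 3i + 0j + 0k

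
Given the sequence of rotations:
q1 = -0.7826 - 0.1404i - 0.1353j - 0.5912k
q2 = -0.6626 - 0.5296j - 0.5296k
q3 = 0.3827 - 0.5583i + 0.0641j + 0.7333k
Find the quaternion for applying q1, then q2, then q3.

q2 · q1 = 0.1338 + 0.3345i + 0.5785j + 0.7318k
q3 · q2 · q1 = -0.3358 - 0.324i + 0.8838j + 0.0338k
-0.3358 - 0.324i + 0.8838j + 0.0338k


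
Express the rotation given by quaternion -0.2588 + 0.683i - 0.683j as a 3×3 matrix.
[[0.067, -0.933, 0.3535], [-0.933, 0.067, 0.3535], [-0.3535, -0.3535, -0.866]]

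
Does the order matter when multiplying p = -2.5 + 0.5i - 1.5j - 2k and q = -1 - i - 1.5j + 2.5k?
Yes: pq = 5.75 - 4.75i + 6j - 6.5k ≠ 5.75 + 8.75i + 4.5j - 2k = qp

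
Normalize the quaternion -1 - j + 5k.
-0.1925 - 0.1925j + 0.9623k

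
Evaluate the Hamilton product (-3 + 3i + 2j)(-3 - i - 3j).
18 - 6i + 3j - 7k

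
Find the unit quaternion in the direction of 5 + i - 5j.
0.7001 + 0.14i - 0.7001j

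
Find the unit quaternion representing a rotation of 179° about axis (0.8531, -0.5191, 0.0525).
0.0087 + 0.8531i - 0.5191j + 0.0525k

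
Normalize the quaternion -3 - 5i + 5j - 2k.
-0.378 - 0.6299i + 0.6299j - 0.252k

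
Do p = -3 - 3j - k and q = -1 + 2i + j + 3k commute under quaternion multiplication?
No: pq = 9 - 14i - 2j - 2k ≠ 9 + 2i + 2j - 14k = qp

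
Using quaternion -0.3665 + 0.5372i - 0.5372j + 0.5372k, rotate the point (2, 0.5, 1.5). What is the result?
(1.056, -2.294, -0.35)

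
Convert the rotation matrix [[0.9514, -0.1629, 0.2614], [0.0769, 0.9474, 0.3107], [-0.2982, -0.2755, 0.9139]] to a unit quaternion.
0.9763 - 0.1501i + 0.1433j + 0.0614k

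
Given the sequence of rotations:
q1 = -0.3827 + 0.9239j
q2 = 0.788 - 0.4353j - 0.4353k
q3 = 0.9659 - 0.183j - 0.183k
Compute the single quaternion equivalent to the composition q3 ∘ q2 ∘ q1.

q2 · q1 = 0.1006 + 0.4022i + 0.8946j + 0.1666k
q3 · q2 · q1 = 0.2914 + 0.5217i + 0.7721j + 0.2161k
0.2914 + 0.5217i + 0.7721j + 0.2161k


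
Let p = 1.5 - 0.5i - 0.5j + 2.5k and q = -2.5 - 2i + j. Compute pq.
-4.25 - 4.25i - 2.25j - 7.75k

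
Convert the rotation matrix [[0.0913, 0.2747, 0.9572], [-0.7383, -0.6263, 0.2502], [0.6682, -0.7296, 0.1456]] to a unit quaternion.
-0.3907 + 0.6269i - 0.1849j + 0.6482k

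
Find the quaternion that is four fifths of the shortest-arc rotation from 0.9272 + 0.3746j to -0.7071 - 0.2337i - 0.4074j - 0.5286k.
0.7774 + 0.1916i + 0.4138j + 0.4333k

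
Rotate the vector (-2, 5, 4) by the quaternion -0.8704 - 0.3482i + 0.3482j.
(-5.152, 1.848, 3.879)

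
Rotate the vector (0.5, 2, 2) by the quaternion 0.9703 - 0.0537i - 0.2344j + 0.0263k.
(-0.523, 2.208, 1.762)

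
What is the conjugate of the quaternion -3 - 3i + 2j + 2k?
-3 + 3i - 2j - 2k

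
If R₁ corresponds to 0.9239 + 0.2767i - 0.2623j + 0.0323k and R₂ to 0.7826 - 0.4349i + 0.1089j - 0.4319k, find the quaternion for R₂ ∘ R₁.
0.8859 - 0.295i - 0.2101j - 0.2898k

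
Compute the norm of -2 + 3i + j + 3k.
√23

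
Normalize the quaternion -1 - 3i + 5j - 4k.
-0.14 - 0.4201i + 0.7001j - 0.5601k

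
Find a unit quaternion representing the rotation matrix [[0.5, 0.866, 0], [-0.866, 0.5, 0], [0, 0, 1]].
0.866 - 0.5k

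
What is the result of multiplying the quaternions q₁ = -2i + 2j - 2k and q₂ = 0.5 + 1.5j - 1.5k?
-6 - i - 2j - 4k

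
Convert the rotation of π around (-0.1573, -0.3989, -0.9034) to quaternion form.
-0.1573i - 0.3989j - 0.9034k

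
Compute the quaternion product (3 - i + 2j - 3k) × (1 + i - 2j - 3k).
-1 - 10i - 10j - 12k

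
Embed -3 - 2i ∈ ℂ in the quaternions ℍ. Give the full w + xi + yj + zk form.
-3 - 2i + 0j + 0k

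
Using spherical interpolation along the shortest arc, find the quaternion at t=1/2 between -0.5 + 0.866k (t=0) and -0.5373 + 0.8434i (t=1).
-0.6512 + 0.5295i + 0.5437k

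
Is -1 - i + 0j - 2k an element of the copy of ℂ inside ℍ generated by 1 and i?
No. The quaternion -1 - i - 2k has j-coefficient y = 0 and k-coefficient z = -2, not both zero, so it does not lie in the complex subalgebra spanned by 1 and i.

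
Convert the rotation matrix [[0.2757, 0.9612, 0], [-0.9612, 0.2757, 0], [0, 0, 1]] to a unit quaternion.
0.7987 - 0.6018k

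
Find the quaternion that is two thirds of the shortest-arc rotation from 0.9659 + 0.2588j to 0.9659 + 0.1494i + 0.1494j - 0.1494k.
0.9721 + 0.1001i + 0.1871j - 0.1001k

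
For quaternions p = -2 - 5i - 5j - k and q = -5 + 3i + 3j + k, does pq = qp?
No: pq = 41 + 17i + 21j + 3k ≠ 41 + 21i + 17j + 3k = qp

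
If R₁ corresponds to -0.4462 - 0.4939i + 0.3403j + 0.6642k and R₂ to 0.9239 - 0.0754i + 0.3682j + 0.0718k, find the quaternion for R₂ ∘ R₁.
-0.6225 - 0.2025i + 0.1647j + 0.7378k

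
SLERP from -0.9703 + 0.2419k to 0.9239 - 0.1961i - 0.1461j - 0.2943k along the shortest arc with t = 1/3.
-0.9617 + 0.066i + 0.0492j + 0.2613k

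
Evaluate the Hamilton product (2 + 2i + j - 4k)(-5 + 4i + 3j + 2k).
-13 + 12i - 19j + 26k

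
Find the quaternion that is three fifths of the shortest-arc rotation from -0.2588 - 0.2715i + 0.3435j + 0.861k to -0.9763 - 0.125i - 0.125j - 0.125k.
-0.889 - 0.2444i + 0.0925j + 0.376k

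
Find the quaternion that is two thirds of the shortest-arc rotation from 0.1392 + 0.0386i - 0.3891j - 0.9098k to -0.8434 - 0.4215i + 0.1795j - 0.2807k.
-0.6488 - 0.3393i - 0.0365j - 0.6802k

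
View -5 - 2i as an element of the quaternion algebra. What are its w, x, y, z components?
-5 - 2i + 0j + 0k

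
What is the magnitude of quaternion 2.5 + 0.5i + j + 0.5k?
2.784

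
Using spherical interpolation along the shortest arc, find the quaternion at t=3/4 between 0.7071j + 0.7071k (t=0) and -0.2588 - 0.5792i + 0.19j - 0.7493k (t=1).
0.2159 + 0.4833i + 0.0624j + 0.8461k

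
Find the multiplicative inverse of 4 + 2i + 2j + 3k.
0.1212 - 0.0606i - 0.0606j - 0.0909k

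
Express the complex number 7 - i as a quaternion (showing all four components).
7 - i + 0j + 0k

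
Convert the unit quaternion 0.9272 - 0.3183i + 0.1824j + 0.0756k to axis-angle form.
axis = (-0.8498, 0.487, 0.2018), θ = 44°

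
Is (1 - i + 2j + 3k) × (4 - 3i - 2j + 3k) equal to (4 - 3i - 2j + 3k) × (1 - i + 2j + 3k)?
No: pq = -4 + 5i + 23k ≠ -4 - 19i + 12j + 7k = qp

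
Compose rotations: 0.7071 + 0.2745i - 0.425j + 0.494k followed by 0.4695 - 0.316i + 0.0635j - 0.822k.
0.8518 - 0.4125i - 0.2242j - 0.2324k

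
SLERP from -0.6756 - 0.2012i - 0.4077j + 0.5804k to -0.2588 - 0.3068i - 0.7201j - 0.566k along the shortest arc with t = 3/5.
-0.5521 - 0.336i - 0.7544j - 0.1145k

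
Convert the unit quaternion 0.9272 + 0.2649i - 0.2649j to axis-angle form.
axis = (√2/2, -√2/2, 0), θ = 44°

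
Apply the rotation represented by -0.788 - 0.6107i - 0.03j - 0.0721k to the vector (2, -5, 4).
(2.902, -4.75, -3.743)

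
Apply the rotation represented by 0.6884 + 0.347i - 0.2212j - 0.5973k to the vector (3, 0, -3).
(2.723, -2.287, -2.314)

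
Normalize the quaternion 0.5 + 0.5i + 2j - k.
0.2132 + 0.2132i + 0.8528j - 0.4264k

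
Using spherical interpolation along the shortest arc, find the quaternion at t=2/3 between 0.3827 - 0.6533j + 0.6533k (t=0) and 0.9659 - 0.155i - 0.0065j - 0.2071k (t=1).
0.9398 - 0.1237i - 0.2937j + 0.1233k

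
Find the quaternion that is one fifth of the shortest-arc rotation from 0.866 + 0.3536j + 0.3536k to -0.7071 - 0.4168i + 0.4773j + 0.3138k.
0.9482 + 0.1078i + 0.1891j + 0.2314k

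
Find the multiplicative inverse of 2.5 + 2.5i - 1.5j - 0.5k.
0.1667 - 0.1667i + 0.1j + 0.0333k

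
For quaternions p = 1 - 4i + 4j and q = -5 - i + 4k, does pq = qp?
No: pq = -9 + 35i - 4j + 8k ≠ -9 + 3i - 36j = qp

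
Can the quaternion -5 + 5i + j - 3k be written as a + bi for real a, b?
No. The quaternion -5 + 5i + j - 3k has j-coefficient y = 1 and k-coefficient z = -3, not both zero, so it does not lie in the complex subalgebra spanned by 1 and i.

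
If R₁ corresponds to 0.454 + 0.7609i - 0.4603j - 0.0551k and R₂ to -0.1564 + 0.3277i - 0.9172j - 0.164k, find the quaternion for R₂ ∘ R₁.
-0.7516 + 0.0048i - 0.4511j + 0.4812k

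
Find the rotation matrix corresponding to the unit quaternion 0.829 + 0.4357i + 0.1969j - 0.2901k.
[[0.7541, 0.6526, 0.0737], [-0.3094, 0.452, -0.8366], [-0.5793, 0.6081, 0.5428]]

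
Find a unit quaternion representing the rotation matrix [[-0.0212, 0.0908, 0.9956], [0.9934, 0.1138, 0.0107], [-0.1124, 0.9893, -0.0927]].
0.5 + 0.4893i + 0.554j + 0.4513k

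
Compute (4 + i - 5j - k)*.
4 - i + 5j + k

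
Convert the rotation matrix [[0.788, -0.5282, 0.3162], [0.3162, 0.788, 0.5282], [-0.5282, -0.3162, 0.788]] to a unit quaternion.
0.9171 - 0.2302i + 0.2302j + 0.2302k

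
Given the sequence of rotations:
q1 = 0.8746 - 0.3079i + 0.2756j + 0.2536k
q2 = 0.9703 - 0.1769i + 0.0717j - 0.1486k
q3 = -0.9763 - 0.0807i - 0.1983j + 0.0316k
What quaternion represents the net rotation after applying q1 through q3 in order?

q2 · q1 = 0.8121 - 0.3943i + 0.4207j + 0.0894k
q3 · q2 · q1 = -0.7441 + 0.2884i - 0.577j - 0.1738k
-0.7441 + 0.2884i - 0.577j - 0.1738k


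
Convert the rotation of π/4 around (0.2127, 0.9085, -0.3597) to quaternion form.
0.9239 + 0.0814i + 0.3477j - 0.1377k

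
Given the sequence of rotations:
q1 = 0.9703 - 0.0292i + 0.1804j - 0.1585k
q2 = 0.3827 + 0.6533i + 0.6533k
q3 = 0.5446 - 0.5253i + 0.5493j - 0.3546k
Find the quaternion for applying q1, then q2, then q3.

q2 · q1 = 0.494 + 0.5049i + 0.1535j + 0.6911k
q3 · q2 · q1 = 0.695 + 0.4495i + 0.5389j - 0.1568k
0.695 + 0.4495i + 0.5389j - 0.1568k


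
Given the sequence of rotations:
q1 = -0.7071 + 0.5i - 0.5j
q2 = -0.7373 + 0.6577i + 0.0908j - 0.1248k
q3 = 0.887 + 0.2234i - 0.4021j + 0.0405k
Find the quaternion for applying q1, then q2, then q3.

q2 · q1 = 0.2379 - 0.8961i + 0.242j - 0.286k
q3 · q2 · q1 = 0.5201 - 0.6365i + 0.1466j - 0.5503k
0.5201 - 0.6365i + 0.1466j - 0.5503k


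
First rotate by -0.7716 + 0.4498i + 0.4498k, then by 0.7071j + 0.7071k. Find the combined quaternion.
-0.3181 + 0.3181i - 0.2275j - 0.8637k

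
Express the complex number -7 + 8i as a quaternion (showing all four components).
-7 + 8i + 0j + 0k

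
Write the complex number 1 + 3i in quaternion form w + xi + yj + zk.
1 + 3i + 0j + 0k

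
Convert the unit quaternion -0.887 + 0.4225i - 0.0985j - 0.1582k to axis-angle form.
axis = (0.9149, -0.2133, -0.3426), θ = 305°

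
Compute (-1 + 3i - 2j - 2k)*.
-1 - 3i + 2j + 2k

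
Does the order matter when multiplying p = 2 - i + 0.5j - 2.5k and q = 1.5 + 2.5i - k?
Yes: pq = 3 + 3i - 6.5j - 7k ≠ 3 + 4i + 8j - 4.5k = qp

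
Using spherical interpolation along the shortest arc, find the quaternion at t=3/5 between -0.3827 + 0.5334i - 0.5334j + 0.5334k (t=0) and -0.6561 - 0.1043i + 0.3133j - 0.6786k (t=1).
0.2766 + 0.3419i - 0.4911j + 0.7519k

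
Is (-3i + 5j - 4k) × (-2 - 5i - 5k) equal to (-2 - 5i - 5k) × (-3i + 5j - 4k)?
No: pq = -35 - 19i - 5j + 33k ≠ -35 + 31i - 15j - 17k = qp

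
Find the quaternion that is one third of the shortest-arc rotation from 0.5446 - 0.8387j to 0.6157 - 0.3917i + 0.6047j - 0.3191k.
0.163 + 0.1787i - 0.9593j + 0.1456k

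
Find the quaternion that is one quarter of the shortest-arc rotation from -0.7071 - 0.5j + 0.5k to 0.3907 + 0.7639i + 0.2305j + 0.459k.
-0.7602 - 0.2669i - 0.5216j + 0.2807k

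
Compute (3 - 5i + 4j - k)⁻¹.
0.0588 + 0.098i - 0.0784j + 0.0196k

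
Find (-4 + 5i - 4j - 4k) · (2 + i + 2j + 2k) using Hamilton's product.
3 + 6i - 30j - 2k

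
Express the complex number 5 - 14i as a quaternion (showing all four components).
5 - 14i + 0j + 0k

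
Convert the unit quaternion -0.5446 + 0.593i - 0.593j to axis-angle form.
axis = (√2/2, -√2/2, 0), θ = 246°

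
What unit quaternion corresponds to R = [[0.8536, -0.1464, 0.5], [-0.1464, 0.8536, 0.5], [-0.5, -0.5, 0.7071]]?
0.9239 - 0.2706i + 0.2706j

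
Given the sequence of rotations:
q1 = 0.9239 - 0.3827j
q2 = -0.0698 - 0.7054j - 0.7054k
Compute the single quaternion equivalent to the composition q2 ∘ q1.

q2 · q1 = -0.3344 - 0.27i - 0.625j - 0.6517k
-0.3344 - 0.27i - 0.625j - 0.6517k


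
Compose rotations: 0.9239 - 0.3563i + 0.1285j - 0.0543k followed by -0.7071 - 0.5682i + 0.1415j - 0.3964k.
-0.8954 - 0.2298i + 0.1503j - 0.3504k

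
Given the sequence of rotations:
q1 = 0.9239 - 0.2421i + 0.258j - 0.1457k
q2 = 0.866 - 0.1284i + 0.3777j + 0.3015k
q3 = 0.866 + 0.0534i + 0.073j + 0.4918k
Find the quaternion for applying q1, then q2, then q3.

q2 · q1 = 0.7155 - 0.4611i + 0.4807j + 0.2107k
q3 · q2 · q1 = 0.5055 - 0.5821i + 0.2305j + 0.5937k
0.5055 - 0.5821i + 0.2305j + 0.5937k


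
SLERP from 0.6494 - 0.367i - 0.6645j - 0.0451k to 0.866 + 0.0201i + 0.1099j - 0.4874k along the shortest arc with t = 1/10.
0.7108 - 0.3403i - 0.6073j - 0.1008k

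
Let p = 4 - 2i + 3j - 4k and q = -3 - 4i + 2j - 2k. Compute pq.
-34 - 8i + 11j + 12k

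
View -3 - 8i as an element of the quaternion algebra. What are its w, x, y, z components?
-3 - 8i + 0j + 0k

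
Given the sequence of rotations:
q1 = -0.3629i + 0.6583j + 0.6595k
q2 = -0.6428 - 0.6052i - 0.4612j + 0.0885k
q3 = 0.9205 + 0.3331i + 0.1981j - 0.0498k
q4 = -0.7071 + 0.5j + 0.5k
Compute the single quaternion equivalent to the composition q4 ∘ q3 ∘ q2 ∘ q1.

q2 · q1 = 0.0256 - 0.1291i - 0.0561j - 0.9897k
q3 · q2 · q1 = 0.0284 - 0.3092i + 0.2895j - 0.9054k
q4 · q3 · q2 · q1 = 0.2879 - 0.3788i - 0.3451j + 0.809k
0.2879 - 0.3788i - 0.3451j + 0.809k


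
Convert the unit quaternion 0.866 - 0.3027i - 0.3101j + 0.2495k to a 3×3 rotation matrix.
[[0.6832, -0.2444, -0.6881], [0.6199, 0.6922, 0.3695], [0.386, -0.679, 0.6244]]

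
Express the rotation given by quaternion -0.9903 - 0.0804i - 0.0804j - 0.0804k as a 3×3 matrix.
[[0.9741, -0.1463, 0.1722], [0.1722, 0.9741, -0.1463], [-0.1463, 0.1722, 0.9741]]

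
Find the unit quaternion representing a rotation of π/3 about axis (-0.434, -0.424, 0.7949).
0.866 - 0.217i - 0.212j + 0.3975k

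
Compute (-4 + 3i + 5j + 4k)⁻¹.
-0.0606 - 0.0455i - 0.0758j - 0.0606k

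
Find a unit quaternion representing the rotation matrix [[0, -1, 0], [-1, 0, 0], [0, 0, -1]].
-0.7071i + 0.7071j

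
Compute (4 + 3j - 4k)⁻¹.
0.0976 - 0.0732j + 0.0976k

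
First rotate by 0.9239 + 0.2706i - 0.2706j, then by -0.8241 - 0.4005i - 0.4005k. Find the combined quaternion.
-0.653 - 0.7014i + 0.1146j - 0.2616k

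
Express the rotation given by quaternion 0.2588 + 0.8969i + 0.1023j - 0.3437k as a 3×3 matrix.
[[0.7428, 0.3614, -0.5636], [0.0056, -0.8451, -0.5346], [-0.6695, 0.3939, -0.6298]]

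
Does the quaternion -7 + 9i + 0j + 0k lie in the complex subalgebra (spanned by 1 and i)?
Yes. The quaternion -7 + 9i has j- and k-coefficients y = z = 0, so it lies in the complex subalgebra spanned by 1 and i.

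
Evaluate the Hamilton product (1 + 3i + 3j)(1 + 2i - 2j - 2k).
1 - i + 7j - 14k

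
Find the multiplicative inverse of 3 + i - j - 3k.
0.15 - 0.05i + 0.05j + 0.15k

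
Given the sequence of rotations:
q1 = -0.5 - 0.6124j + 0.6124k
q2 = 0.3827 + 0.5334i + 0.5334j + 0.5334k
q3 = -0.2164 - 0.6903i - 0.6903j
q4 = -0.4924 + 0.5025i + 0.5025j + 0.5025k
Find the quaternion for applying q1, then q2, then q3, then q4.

q2 · q1 = -0.1913 + 0.3866i - 0.8277j - 0.359k
q3 · q2 · q1 = -0.2631 + 0.2962i + 0.0634j + 0.9159k
q4 · q3 · q2 · q1 = -0.5114 + 0.1503i - 0.4748j - 0.7002k
-0.5114 + 0.1503i - 0.4748j - 0.7002k


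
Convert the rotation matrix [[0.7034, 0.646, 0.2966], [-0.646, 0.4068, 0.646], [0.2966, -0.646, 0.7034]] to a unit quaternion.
0.8387 - 0.3851i - 0.3851k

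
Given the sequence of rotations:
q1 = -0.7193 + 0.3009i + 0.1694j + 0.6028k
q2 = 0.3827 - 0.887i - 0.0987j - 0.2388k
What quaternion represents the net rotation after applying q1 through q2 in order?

q2 · q1 = 0.1523 + 0.7341i + 0.5987j + 0.2819k
0.1523 + 0.7341i + 0.5987j + 0.2819k


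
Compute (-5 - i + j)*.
-5 + i - j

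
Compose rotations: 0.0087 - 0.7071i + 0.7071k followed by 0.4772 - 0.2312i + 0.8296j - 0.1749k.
-0.0357 + 0.2472i + 0.2944j + 0.9225k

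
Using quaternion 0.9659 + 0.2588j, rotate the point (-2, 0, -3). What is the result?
(-3.232, 0, -1.598)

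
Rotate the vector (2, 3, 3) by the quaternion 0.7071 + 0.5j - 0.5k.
(4.243, -1.414, -1.414)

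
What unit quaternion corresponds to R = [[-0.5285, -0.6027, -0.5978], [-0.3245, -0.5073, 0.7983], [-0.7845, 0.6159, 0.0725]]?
0.0958 - 0.476i + 0.487j + 0.726k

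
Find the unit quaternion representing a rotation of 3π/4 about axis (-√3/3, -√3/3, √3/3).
0.3827 - 0.5334i - 0.5334j + 0.5334k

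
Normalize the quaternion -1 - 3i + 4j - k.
-0.1925 - 0.5774i + 0.7698j - 0.1925k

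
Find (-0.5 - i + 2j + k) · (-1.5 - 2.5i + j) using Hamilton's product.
-3.75 + 1.75i - 6j + 2.5k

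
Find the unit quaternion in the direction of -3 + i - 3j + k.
-0.6708 + 0.2236i - 0.6708j + 0.2236k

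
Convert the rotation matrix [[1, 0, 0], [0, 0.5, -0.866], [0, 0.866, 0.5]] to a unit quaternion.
0.866 + 0.5i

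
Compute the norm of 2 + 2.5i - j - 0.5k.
3.391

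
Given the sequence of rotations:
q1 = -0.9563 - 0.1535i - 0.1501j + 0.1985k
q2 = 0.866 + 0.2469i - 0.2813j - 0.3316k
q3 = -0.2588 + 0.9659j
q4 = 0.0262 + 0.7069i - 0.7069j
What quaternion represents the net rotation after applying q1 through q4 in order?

q2 · q1 = -0.7667 - 0.4747i + 0.1409j + 0.4088k
q3 · q2 · q1 = 0.0623 + 0.5177i - 0.777j + 0.3527k
q4 · q3 · q2 · q1 = -0.9136 - 0.1917i - 0.3137j - 0.1741k
-0.9136 - 0.1917i - 0.3137j - 0.1741k


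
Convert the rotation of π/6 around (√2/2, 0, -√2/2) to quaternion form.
0.9659 + 0.183i - 0.183k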